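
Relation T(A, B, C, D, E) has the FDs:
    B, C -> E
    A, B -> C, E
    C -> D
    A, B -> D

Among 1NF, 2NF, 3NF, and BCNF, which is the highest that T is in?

Candidate key: {A, B}. Prime attributes: {A, B}.
For B, C -> E we have {B, C}⁺ = {B, C, D, E}; {B, C} is not a superkey, so BCNF fails.
Because {E} is non-prime and the left side of B, C -> E is not a superkey, the relation is not in 3NF.
No proper subset of a key has a non-prime attribute in its closure, so there is no partial dependency; 2NF holds.

2NF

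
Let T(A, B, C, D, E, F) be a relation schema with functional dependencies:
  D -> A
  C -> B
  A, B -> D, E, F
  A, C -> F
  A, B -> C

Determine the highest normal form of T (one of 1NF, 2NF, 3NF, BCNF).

Candidate keys: {A, B}, {A, C}, {B, D}, {C, D}. Prime attributes: {A, B, C, D}.
D -> A: {D}⁺ = {A, D}, which is not all of the attributes, so the left side is not a superkey — BCNF is violated.
Since {A} ⊆ prime attributes and every other non-superkey FD also has a prime right side, the schema is in 3NF.

3NF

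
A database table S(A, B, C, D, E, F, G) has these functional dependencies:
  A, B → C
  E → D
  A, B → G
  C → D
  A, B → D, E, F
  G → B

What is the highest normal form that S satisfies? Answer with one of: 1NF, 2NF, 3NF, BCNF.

2NF

Candidate keys: {A, B}, {A, G}. Prime attributes: {A, B, G}.
E → D breaks BCNF: {E}⁺ = {D, E}, so {E} is not a superkey.
E → D determines the non-prime attribute {D} from a non-superkey — 3NF is violated.
No non-prime attribute depends on a proper subset of any candidate key, so 2NF holds.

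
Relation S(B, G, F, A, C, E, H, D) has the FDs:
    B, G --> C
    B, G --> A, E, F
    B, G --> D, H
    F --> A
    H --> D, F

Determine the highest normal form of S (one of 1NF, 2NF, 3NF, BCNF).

Candidate key: {B, G}. Prime attributes: {B, G}.
F --> A: {F}⁺ = {A, F}, which is not all of the attributes, so the left side is not a superkey — BCNF is violated.
F --> A has non-prime {A} on the right and a non-superkey on the left, so 3NF fails.
No non-prime attribute depends on a proper subset of any candidate key, so 2NF holds.

2NF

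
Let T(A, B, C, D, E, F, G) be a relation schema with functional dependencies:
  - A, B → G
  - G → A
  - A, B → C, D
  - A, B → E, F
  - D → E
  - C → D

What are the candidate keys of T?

{A, B}, {B, G}

No FD produces {B}, so it must be in every candidate key.
{A, B} is a candidate key since {A, B}⁺ = {A, B, C, D, E, F, G} covers every attribute.
{B, G} is a candidate key since {B, G}⁺ = {A, B, C, D, E, F, G} covers every attribute.
These are minimal and exhaustive — every other superkey contains one of them.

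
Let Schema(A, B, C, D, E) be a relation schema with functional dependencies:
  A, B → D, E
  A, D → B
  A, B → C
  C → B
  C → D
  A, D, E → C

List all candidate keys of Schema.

{A, B}, {A, C}, {A, D}

Attributes never on any right-hand side: {A} — every candidate key must contain it.
{A, B}⁺ = {A, B, C, D, E}, which is every attribute, so {A, B} is a candidate key.
{A, C}⁺ = {A, B, C, D, E}, which is every attribute, so {A, C} is a candidate key.
{A, D}⁺ = {A, B, C, D, E}, which is every attribute, so {A, D} is a candidate key.
Any other superkey properly contains one of these, so there are no further candidate keys.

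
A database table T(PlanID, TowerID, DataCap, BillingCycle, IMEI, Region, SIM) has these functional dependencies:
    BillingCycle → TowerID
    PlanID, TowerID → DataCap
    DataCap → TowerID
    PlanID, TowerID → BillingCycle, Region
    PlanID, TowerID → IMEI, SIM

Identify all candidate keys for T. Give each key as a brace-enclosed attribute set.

{BillingCycle, PlanID}, {DataCap, PlanID}, {PlanID, TowerID}

Attributes never on any right-hand side: {PlanID} — every candidate key must contain it.
Closure of {BillingCycle, PlanID} is {BillingCycle, DataCap, IMEI, PlanID, Region, SIM, TowerID}, the whole schema; {BillingCycle, PlanID} is a candidate key.
Closure of {DataCap, PlanID} is {BillingCycle, DataCap, IMEI, PlanID, Region, SIM, TowerID}, the whole schema; {DataCap, PlanID} is a candidate key.
Closure of {PlanID, TowerID} is {BillingCycle, DataCap, IMEI, PlanID, Region, SIM, TowerID}, the whole schema; {PlanID, TowerID} is a candidate key.
No proper subset of any of these is a key, and no other minimal superkey exists.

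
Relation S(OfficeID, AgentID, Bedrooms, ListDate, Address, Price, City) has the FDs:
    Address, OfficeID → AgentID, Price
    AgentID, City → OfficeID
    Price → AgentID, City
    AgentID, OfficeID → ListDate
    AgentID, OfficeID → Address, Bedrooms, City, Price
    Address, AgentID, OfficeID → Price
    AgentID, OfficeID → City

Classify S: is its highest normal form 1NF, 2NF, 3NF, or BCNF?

BCNF

Candidate keys: {Address, OfficeID}, {AgentID, City}, {AgentID, OfficeID}, {Price}. Prime attributes: {Address, AgentID, City, OfficeID, Price}.
Every FD has a superkey on the left, so the relation is in BCNF.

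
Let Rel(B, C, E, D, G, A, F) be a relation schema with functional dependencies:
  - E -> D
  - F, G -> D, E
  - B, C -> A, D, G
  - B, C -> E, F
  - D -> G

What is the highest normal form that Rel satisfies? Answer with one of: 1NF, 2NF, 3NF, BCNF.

Candidate key: {B, C}. Prime attributes: {B, C}.
E -> D: {E}⁺ = {D, E, G}, which is not all of the attributes, so the left side is not a superkey — BCNF is violated.
E -> D has non-prime {D} on the right and a non-superkey on the left, so 3NF fails.
No non-prime attribute depends on a proper subset of any candidate key, so 2NF holds.

2NF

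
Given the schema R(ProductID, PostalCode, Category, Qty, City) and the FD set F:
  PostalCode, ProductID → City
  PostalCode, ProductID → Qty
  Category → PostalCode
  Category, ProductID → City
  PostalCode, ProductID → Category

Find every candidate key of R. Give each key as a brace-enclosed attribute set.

Attributes never on any right-hand side: {ProductID} — every candidate key must contain it.
{Category, ProductID}⁺ = {Category, City, PostalCode, ProductID, Qty} — all of the relation — so {Category, ProductID} is a candidate key.
{PostalCode, ProductID}⁺ = {Category, City, PostalCode, ProductID, Qty} — all of the relation — so {PostalCode, ProductID} is a candidate key.
No proper subset of any of these is a key, and no other minimal superkey exists.

{Category, ProductID}, {PostalCode, ProductID}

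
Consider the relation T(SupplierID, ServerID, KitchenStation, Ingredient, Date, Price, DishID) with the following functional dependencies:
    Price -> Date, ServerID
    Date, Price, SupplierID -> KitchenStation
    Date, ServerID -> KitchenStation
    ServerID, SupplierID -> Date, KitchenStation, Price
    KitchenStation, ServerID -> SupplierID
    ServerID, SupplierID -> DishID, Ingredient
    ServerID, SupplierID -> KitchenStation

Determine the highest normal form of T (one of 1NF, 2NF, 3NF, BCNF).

Candidate keys: {Date, ServerID}, {KitchenStation, ServerID}, {Price}, {ServerID, SupplierID}. Prime attributes: {Date, KitchenStation, Price, ServerID, SupplierID}.
Every FD has a superkey on the left, so the relation is in BCNF.

BCNF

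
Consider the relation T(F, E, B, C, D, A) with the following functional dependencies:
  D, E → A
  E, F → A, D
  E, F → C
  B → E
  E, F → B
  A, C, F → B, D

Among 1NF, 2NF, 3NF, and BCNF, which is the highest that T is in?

Candidate keys: {A, C, F}, {B, F}, {E, F}. Prime attributes: {A, B, C, E, F}.
For D, E → A we have {D, E}⁺ = {A, D, E}; {D, E} is not a superkey, so BCNF fails.
Its right-hand attributes {A} are all prime, as are those of every other non-superkey FD — the relation is in 3NF.

3NF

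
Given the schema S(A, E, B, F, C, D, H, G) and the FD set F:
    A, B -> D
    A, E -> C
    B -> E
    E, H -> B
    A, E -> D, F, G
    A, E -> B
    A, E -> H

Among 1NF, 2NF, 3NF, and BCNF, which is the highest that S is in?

3NF

Candidate keys: {A, B}, {A, E}. Prime attributes: {A, B, E}.
B -> E: {B}⁺ = {B, E}, which is not all of the attributes, so the left side is not a superkey — BCNF is violated.
But every attribute on its right side ({E}) is prime, and the same holds for every other non-superkey FD, so 3NF still holds.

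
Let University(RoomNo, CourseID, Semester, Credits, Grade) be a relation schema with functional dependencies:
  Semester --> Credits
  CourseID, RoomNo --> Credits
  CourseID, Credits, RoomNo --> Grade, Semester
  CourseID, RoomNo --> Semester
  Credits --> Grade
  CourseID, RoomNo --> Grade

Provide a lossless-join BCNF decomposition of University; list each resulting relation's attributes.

{CourseID, RoomNo, Semester}; {Credits, Grade}; {Credits, Semester}

Candidate key of the original relation: {CourseID, RoomNo}.
{CourseID, Credits, Grade, RoomNo, Semester}: {Semester} determines {Credits, Grade, Semester} here but is not a superkey — split on Semester --> Credits, Grade, giving {Credits, Grade, Semester} and {CourseID, RoomNo, Semester}.
{Credits, Grade, Semester}: {Credits} determines {Credits, Grade} here but is not a superkey — split on Credits --> Grade, giving {Credits, Grade} and {Credits, Semester}.
{Credits, Grade} has no BCNF violation.
{Credits, Semester} has no BCNF violation.
{CourseID, RoomNo, Semester} has no BCNF violation.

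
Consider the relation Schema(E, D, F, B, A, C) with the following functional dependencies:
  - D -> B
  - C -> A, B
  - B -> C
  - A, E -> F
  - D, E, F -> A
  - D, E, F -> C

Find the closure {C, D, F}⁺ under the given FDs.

{A, B, C, D, F}

Start with {C, D, F}.
D -> B applies; add {B} → now {B, C, D, F}.
C -> A, B applies; add {A} → now {A, B, C, D, F}.
No further FD applies.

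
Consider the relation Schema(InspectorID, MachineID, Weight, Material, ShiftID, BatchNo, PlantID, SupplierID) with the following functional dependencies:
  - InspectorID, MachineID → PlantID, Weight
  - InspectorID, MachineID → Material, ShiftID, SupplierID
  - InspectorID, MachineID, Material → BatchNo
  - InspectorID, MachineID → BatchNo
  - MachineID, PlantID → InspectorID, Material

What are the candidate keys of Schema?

{InspectorID, MachineID}, {MachineID, PlantID}

Attributes never on any right-hand side: {MachineID} — every candidate key must contain it.
{InspectorID, MachineID} is a candidate key since {InspectorID, MachineID}⁺ = {BatchNo, InspectorID, MachineID, Material, PlantID, ShiftID, SupplierID, Weight} covers every attribute.
{MachineID, PlantID} is a candidate key since {MachineID, PlantID}⁺ = {BatchNo, InspectorID, MachineID, Material, PlantID, ShiftID, SupplierID, Weight} covers every attribute.
No proper subset of any of these is a key, and no other minimal superkey exists.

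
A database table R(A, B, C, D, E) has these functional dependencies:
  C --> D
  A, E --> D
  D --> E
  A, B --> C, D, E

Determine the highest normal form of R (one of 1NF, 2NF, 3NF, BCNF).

Candidate key: {A, B}. Prime attributes: {A, B}.
C --> D breaks BCNF: {C}⁺ = {C, D, E}, so {C} is not a superkey.
C --> D has non-prime {D} on the right and a non-superkey on the left, so 3NF fails.
No non-prime attribute depends on a proper subset of any candidate key, so 2NF holds.

2NF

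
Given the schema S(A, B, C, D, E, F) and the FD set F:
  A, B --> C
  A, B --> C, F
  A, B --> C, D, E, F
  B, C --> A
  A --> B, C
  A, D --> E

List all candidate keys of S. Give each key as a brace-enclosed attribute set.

{A}, {B, C}

{A} is a candidate key since {A}⁺ = {A, B, C, D, E, F} covers every attribute.
{B, C} is a candidate key since {B, C}⁺ = {A, B, C, D, E, F} covers every attribute.
These are minimal and exhaustive — every other superkey contains one of them.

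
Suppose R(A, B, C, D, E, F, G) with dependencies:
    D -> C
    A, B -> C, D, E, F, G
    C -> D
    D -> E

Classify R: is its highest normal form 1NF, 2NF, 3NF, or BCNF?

Candidate key: {A, B}. Prime attributes: {A, B}.
For D -> C we have {D}⁺ = {C, D, E}; {D} is not a superkey, so BCNF fails.
D -> C determines the non-prime attribute {C} from a non-superkey — 3NF is violated.
Checking every proper subset of each key, none determines a non-prime attribute — 2NF is satisfied.

2NF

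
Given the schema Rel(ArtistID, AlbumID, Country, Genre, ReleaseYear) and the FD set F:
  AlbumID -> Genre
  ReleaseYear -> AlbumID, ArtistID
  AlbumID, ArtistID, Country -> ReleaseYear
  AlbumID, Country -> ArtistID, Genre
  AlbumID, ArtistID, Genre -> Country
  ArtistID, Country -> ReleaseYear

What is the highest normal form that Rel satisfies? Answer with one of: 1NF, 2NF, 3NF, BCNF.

Candidate keys: {AlbumID, ArtistID}, {AlbumID, Country}, {ArtistID, Country}, {ReleaseYear}. Prime attributes: {AlbumID, ArtistID, Country, ReleaseYear}.
AlbumID -> Genre: {AlbumID}⁺ = {AlbumID, Genre}, which is not all of the attributes, so the left side is not a superkey — BCNF is violated.
AlbumID -> Genre has non-prime {Genre} on the right and a non-superkey on the left, so 3NF fails.
{AlbumID} is a proper subset of the key {AlbumID, ArtistID}, and {AlbumID}⁺ contains the non-prime attribute {Genre} — a partial dependency, so 2NF is violated.

1NF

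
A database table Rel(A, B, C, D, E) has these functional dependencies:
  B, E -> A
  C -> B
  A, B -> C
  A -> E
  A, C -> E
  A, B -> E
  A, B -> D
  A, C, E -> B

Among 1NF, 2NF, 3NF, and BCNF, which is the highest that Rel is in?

3NF

Candidate keys: {A, B}, {A, C}, {B, E}, {C, E}. Prime attributes: {A, B, C, E}.
For C -> B we have {C}⁺ = {B, C}; {C} is not a superkey, so BCNF fails.
But every attribute on its right side ({B}) is prime, and the same holds for every other non-superkey FD, so 3NF still holds.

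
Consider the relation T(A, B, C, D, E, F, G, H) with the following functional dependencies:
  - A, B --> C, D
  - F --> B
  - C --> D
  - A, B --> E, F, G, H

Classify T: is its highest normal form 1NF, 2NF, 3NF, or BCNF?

Candidate keys: {A, B}, {A, F}. Prime attributes: {A, B, F}.
For F --> B we have {F}⁺ = {B, F}; {F} is not a superkey, so BCNF fails.
C --> D has non-prime {D} on the right and a non-superkey on the left, so 3NF fails.
No proper subset of a key has a non-prime attribute in its closure, so there is no partial dependency; 2NF holds.

2NF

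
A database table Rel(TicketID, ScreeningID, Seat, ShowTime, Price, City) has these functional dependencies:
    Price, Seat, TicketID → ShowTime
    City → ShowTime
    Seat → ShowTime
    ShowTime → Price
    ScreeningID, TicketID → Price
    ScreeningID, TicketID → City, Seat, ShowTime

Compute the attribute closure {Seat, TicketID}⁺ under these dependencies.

Start with {Seat, TicketID}.
Seat → ShowTime applies; add {ShowTime} → now {Seat, ShowTime, TicketID}.
ShowTime → Price applies; add {Price} → now {Price, Seat, ShowTime, TicketID}.
No further FD applies.

{Price, Seat, ShowTime, TicketID}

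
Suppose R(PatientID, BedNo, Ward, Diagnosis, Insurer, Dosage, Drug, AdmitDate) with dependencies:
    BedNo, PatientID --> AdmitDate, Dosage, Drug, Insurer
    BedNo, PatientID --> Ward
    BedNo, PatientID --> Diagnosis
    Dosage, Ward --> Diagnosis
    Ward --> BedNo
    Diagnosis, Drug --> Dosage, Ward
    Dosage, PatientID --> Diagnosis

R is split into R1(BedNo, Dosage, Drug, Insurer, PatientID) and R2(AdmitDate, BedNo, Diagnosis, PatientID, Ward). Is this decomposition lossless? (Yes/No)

The shared attributes are {BedNo, PatientID} and {BedNo, PatientID}⁺ = {AdmitDate, BedNo, Diagnosis, Dosage, Drug, Insurer, PatientID, Ward}.
Since R1 ⊆ {AdmitDate, BedNo, Diagnosis, Dosage, Drug, Insurer, PatientID, Ward}, the intersection is a superkey of R1; the decomposition is lossless.

Yes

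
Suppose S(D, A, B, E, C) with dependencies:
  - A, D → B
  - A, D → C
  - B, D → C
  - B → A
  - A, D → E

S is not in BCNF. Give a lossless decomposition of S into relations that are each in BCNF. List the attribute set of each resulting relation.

{A, B}; {B, C, D, E}

Candidate keys of the original relation: {A, D}, {B, D}.
Within {A, B, C, D, E}: {B}⁺ ∩ {A, B, C, D, E} = {A, B}, not the whole set, so B → A violates BCNF; decompose into {A, B} and {B, C, D, E}.
{A, B} has no BCNF violation.
{B, C, D, E} has no BCNF violation.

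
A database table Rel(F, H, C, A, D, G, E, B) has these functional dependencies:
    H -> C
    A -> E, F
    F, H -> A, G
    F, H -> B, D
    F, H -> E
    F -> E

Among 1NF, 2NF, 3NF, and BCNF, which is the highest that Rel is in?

Candidate keys: {A, H}, {F, H}. Prime attributes: {A, F, H}.
H -> C breaks BCNF: {H}⁺ = {C, H}, so {H} is not a superkey.
H -> C has non-prime {C} on the right and a non-superkey on the left, so 3NF fails.
Since {A} ⊂ {A, H} and {A}⁺ ⊇ {E} with {E} non-prime, there is a partial dependency; 2NF fails.

1NF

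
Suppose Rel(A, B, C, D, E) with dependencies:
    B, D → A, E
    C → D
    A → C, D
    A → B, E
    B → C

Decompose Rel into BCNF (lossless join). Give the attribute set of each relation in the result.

Candidate keys of the original relation: {A}, {B}.
{A, B, C, D, E}: {C} determines {C, D} here but is not a superkey — split on C → D, giving {C, D} and {A, B, C, E}.
{C, D} has no BCNF violation.
{A, B, C, E} has no BCNF violation.

{A, B, C, E}; {C, D}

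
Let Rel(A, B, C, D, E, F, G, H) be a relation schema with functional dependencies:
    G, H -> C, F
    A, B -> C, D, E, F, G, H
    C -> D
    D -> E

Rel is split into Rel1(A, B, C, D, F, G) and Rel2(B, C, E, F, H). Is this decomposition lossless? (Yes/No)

The shared attributes are {B, C, F} and {B, C, F}⁺ = {B, C, D, E, F}.
Rel1 ⊄ {B, C, D, E, F} and Rel2 ⊄ {B, C, D, E, F}, so the split is lossy.

No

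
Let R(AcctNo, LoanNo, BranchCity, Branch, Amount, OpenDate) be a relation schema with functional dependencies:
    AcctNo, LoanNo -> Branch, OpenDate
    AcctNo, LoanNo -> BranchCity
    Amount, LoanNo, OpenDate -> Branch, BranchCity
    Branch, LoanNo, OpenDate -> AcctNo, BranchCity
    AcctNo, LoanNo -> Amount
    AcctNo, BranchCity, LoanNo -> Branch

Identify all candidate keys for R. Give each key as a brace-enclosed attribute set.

{LoanNo} never appears on the right of any FD, so every key must include it.
{AcctNo, LoanNo}⁺ = {AcctNo, Amount, Branch, BranchCity, LoanNo, OpenDate} — all of the relation — so {AcctNo, LoanNo} is a candidate key.
{Amount, LoanNo, OpenDate}⁺ = {AcctNo, Amount, Branch, BranchCity, LoanNo, OpenDate} — all of the relation — so {Amount, LoanNo, OpenDate} is a candidate key.
{Branch, LoanNo, OpenDate}⁺ = {AcctNo, Amount, Branch, BranchCity, LoanNo, OpenDate} — all of the relation — so {Branch, LoanNo, OpenDate} is a candidate key.
No proper subset of any of these is a key, and no other minimal superkey exists.

{AcctNo, LoanNo}, {Amount, LoanNo, OpenDate}, {Branch, LoanNo, OpenDate}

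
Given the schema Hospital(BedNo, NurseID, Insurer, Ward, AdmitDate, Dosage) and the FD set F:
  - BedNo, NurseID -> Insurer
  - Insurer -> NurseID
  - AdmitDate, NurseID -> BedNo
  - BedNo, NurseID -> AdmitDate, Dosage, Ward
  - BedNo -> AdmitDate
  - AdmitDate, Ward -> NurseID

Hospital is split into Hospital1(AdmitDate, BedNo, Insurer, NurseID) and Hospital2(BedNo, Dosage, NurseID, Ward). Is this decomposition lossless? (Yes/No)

Yes

The shared attributes are {BedNo, NurseID} and {BedNo, NurseID}⁺ = {AdmitDate, BedNo, Dosage, Insurer, NurseID, Ward}.
This includes all of Hospital1, so the common attributes are a superkey of Hospital1 — the join is lossless.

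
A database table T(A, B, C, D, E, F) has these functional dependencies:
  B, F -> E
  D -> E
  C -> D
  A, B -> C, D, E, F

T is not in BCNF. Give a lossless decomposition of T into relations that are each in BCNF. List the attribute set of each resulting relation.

{A, B, C, F}; {B, E, F}; {C, D}

Candidate key of the original relation: {A, B}.
Within {A, B, C, D, E, F}: {B, F}⁺ ∩ {A, B, C, D, E, F} = {B, E, F}, not the whole set, so B, F -> E violates BCNF; decompose into {B, E, F} and {A, B, C, D, F}.
{B, E, F} has no BCNF violation.
Within {A, B, C, D, F}: {C}⁺ ∩ {A, B, C, D, F} = {C, D}, not the whole set, so C -> D violates BCNF; decompose into {C, D} and {A, B, C, F}.
{C, D} has no BCNF violation.
{A, B, C, F} has no BCNF violation.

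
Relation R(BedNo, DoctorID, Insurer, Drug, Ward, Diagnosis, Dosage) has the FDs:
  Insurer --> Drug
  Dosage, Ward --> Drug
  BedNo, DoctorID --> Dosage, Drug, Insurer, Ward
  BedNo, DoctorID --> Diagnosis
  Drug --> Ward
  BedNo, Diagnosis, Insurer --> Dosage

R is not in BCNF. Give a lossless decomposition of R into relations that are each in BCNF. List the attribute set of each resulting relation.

Candidate key of the original relation: {BedNo, DoctorID}.
In {BedNo, Diagnosis, DoctorID, Dosage, Drug, Insurer, Ward}, {Insurer} is not a superkey ({Insurer}⁺ restricted to this set is {Drug, Insurer, Ward}), so split on Insurer --> Drug, Ward into {Drug, Insurer, Ward} and {BedNo, Diagnosis, DoctorID, Dosage, Insurer}.
In {Drug, Insurer, Ward}, {Drug} is not a superkey ({Drug}⁺ restricted to this set is {Drug, Ward}), so split on Drug --> Ward into {Drug, Ward} and {Drug, Insurer}.
{Drug, Ward}: every determinant is a superkey — BCNF.
{Drug, Insurer}: every determinant is a superkey — BCNF.
In {BedNo, Diagnosis, DoctorID, Dosage, Insurer}, {BedNo, Diagnosis, Insurer} is not a superkey ({BedNo, Diagnosis, Insurer}⁺ restricted to this set is {BedNo, Diagnosis, Dosage, Insurer}), so split on BedNo, Diagnosis, Insurer --> Dosage into {BedNo, Diagnosis, Dosage, Insurer} and {BedNo, Diagnosis, DoctorID, Insurer}.
{BedNo, Diagnosis, Dosage, Insurer}: every determinant is a superkey — BCNF.
{BedNo, Diagnosis, DoctorID, Insurer}: every determinant is a superkey — BCNF.

{BedNo, Diagnosis, DoctorID, Insurer}; {BedNo, Diagnosis, Dosage, Insurer}; {Drug, Insurer}; {Drug, Ward}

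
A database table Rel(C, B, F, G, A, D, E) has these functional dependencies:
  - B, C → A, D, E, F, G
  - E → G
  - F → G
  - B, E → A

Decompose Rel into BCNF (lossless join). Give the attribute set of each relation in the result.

{A, B, E}; {B, C, D, E, F}; {E, G}

Candidate key of the original relation: {B, C}.
Within {A, B, C, D, E, F, G}: {E}⁺ ∩ {A, B, C, D, E, F, G} = {E, G}, not the whole set, so E → G violates BCNF; decompose into {E, G} and {A, B, C, D, E, F}.
{E, G} is in BCNF.
Within {A, B, C, D, E, F}: {B, E}⁺ ∩ {A, B, C, D, E, F} = {A, B, E}, not the whole set, so B, E → A violates BCNF; decompose into {A, B, E} and {B, C, D, E, F}.
{A, B, E} is in BCNF.
{B, C, D, E, F} is in BCNF.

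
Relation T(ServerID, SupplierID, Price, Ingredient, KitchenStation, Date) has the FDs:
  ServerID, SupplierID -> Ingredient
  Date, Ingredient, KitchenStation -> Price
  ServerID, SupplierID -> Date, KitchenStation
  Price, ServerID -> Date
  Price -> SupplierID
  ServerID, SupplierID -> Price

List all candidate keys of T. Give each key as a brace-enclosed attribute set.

No FD produces {ServerID}, so it must be in every candidate key.
{Price, ServerID} is a candidate key since {Price, ServerID}⁺ = {Date, Ingredient, KitchenStation, Price, ServerID, SupplierID} covers every attribute.
{ServerID, SupplierID} is a candidate key since {ServerID, SupplierID}⁺ = {Date, Ingredient, KitchenStation, Price, ServerID, SupplierID} covers every attribute.
{Date, Ingredient, KitchenStation, ServerID} is a candidate key since {Date, Ingredient, KitchenStation, ServerID}⁺ = {Date, Ingredient, KitchenStation, Price, ServerID, SupplierID} covers every attribute.
These are minimal and exhaustive — every other superkey contains one of them.

{Date, Ingredient, KitchenStation, ServerID}, {Price, ServerID}, {ServerID, SupplierID}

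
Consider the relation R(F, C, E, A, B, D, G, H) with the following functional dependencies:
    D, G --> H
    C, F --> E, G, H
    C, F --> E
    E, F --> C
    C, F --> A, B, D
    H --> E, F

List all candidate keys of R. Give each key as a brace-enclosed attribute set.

{C, F}, {D, G}, {E, F}, {H}

{H}⁺ = {A, B, C, D, E, F, G, H} — all of the relation — so {H} is a candidate key.
{C, F}⁺ = {A, B, C, D, E, F, G, H} — all of the relation — so {C, F} is a candidate key.
{D, G}⁺ = {A, B, C, D, E, F, G, H} — all of the relation — so {D, G} is a candidate key.
{E, F}⁺ = {A, B, C, D, E, F, G, H} — all of the relation — so {E, F} is a candidate key.
Any other superkey properly contains one of these, so there are no further candidate keys.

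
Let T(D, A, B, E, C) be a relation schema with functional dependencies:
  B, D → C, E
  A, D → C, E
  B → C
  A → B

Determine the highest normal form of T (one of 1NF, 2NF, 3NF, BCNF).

1NF

Candidate key: {A, D}. Prime attributes: {A, D}.
B, D → C, E breaks BCNF: {B, D}⁺ = {B, C, D, E}, so {B, D} is not a superkey.
B, D → C, E determines the non-prime attributes {C, E} from a non-superkey — 3NF is violated.
The proper key subset {A} of {A, D} determines non-prime {B, C}, so the relation is not even in 2NF.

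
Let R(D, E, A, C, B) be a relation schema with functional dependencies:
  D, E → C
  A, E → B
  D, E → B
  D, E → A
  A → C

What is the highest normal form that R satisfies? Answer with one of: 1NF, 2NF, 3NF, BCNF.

2NF

Candidate key: {D, E}. Prime attributes: {D, E}.
A, E → B breaks BCNF: {A, E}⁺ = {A, B, C, E}, so {A, E} is not a superkey.
A, E → B determines the non-prime attribute {B} from a non-superkey — 3NF is violated.
Checking every proper subset of each key, none determines a non-prime attribute — 2NF is satisfied.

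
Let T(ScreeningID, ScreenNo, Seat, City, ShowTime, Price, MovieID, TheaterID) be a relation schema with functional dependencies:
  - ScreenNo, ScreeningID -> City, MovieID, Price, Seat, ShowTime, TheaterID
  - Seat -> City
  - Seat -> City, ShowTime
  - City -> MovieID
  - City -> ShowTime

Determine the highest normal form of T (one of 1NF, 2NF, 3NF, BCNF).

Candidate key: {ScreenNo, ScreeningID}. Prime attributes: {ScreenNo, ScreeningID}.
Seat -> City: {Seat}⁺ = {City, MovieID, Seat, ShowTime}, which is not all of the attributes, so the left side is not a superkey — BCNF is violated.
Because {City} is non-prime and the left side of Seat -> City is not a superkey, the relation is not in 3NF.
No proper subset of a key has a non-prime attribute in its closure, so there is no partial dependency; 2NF holds.

2NF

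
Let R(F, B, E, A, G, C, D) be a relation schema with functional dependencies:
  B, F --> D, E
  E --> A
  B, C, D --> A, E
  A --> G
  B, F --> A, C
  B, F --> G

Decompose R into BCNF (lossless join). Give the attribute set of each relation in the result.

Candidate key of the original relation: {B, F}.
Within {A, B, C, D, E, F, G}: {E}⁺ ∩ {A, B, C, D, E, F, G} = {A, E, G}, not the whole set, so E --> A, G violates BCNF; decompose into {A, E, G} and {B, C, D, E, F}.
Within {A, E, G}: {A}⁺ ∩ {A, E, G} = {A, G}, not the whole set, so A --> G violates BCNF; decompose into {A, G} and {A, E}.
{A, G} is in BCNF.
{A, E} is in BCNF.
Within {B, C, D, E, F}: {B, C, D}⁺ ∩ {B, C, D, E, F} = {B, C, D, E}, not the whole set, so B, C, D --> E violates BCNF; decompose into {B, C, D, E} and {B, C, D, F}.
{B, C, D, E} is in BCNF.
{B, C, D, F} is in BCNF.

{A, E}; {A, G}; {B, C, D, E}; {B, C, D, F}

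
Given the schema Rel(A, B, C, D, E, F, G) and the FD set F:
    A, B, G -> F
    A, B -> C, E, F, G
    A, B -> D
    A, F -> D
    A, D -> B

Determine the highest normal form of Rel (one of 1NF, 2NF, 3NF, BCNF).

BCNF

Candidate keys: {A, B}, {A, D}, {A, F}. Prime attributes: {A, B, D, F}.
The left-hand side of every FD is a superkey, so BCNF is satisfied.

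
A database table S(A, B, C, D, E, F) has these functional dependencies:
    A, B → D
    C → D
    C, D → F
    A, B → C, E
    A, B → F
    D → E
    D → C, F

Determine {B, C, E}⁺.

Start with {B, C, E}.
C → D applies; add {D} → now {B, C, D, E}.
C, D → F applies; add {F} → now {B, C, D, E, F}.
No further FD applies.

{B, C, D, E, F}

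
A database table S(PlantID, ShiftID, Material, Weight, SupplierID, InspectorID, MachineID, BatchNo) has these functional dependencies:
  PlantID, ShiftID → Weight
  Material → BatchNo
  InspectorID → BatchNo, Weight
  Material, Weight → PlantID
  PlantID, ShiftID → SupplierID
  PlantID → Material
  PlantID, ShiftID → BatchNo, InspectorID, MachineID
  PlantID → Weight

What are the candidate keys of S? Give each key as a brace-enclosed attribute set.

{InspectorID, Material, ShiftID}, {Material, ShiftID, Weight}, {PlantID, ShiftID}

No FD produces {ShiftID}, so it must be in every candidate key.
{PlantID, ShiftID} is a candidate key since {PlantID, ShiftID}⁺ = {BatchNo, InspectorID, MachineID, Material, PlantID, ShiftID, SupplierID, Weight} covers every attribute.
{InspectorID, Material, ShiftID} is a candidate key since {InspectorID, Material, ShiftID}⁺ = {BatchNo, InspectorID, MachineID, Material, PlantID, ShiftID, SupplierID, Weight} covers every attribute.
{Material, ShiftID, Weight} is a candidate key since {Material, ShiftID, Weight}⁺ = {BatchNo, InspectorID, MachineID, Material, PlantID, ShiftID, SupplierID, Weight} covers every attribute.
Any other superkey properly contains one of these, so there are no further candidate keys.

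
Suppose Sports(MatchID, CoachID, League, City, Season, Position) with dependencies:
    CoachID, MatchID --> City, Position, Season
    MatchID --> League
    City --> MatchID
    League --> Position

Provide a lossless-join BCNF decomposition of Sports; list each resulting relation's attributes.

Candidate keys of the original relation: {City, CoachID}, {CoachID, MatchID}.
{City, CoachID, League, MatchID, Position, Season}: {MatchID} determines {League, MatchID, Position} here but is not a superkey — split on MatchID --> League, Position, giving {League, MatchID, Position} and {City, CoachID, MatchID, Season}.
{League, MatchID, Position}: {League} determines {League, Position} here but is not a superkey — split on League --> Position, giving {League, Position} and {League, MatchID}.
{League, Position} is in BCNF.
{League, MatchID} is in BCNF.
{City, CoachID, MatchID, Season}: {City} determines {City, MatchID} here but is not a superkey — split on City --> MatchID, giving {City, MatchID} and {City, CoachID, Season}.
{City, MatchID} is in BCNF.
{City, CoachID, Season} is in BCNF.

{City, CoachID, Season}; {City, MatchID}; {League, MatchID}; {League, Position}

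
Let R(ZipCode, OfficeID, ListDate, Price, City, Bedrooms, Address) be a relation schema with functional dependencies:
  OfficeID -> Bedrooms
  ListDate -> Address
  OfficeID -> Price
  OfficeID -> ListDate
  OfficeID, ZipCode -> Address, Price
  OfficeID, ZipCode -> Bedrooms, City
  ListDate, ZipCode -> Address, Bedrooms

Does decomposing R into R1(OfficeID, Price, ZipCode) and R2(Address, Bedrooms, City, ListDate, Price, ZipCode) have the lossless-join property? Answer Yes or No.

R1 ∩ R2 = {Price, ZipCode}; its closure under F is {Price, ZipCode}.
The closure covers neither R1 nor R2 entirely; the join is not lossless.

No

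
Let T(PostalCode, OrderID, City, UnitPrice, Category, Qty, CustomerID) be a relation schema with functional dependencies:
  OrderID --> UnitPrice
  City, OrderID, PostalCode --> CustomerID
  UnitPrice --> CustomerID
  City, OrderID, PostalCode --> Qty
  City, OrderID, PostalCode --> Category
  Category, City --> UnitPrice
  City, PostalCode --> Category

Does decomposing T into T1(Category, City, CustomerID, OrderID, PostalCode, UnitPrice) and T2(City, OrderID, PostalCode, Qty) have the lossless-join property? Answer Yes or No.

T1 ∩ T2 = {City, OrderID, PostalCode}; its closure under F is {Category, City, CustomerID, OrderID, PostalCode, Qty, UnitPrice}.
T1 is contained in that closure, so T1 ∩ T2 --> T1 holds and the join is lossless.

Yes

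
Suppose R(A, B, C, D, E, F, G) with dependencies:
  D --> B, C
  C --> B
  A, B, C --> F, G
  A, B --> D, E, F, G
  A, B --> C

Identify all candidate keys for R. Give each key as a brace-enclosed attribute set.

{A} never appears on the right of any FD, so every key must include it.
{A, B}⁺ = {A, B, C, D, E, F, G} — all of the relation — so {A, B} is a candidate key.
{A, C}⁺ = {A, B, C, D, E, F, G} — all of the relation — so {A, C} is a candidate key.
{A, D}⁺ = {A, B, C, D, E, F, G} — all of the relation — so {A, D} is a candidate key.
No proper subset of any of these is a key, and no other minimal superkey exists.

{A, B}, {A, C}, {A, D}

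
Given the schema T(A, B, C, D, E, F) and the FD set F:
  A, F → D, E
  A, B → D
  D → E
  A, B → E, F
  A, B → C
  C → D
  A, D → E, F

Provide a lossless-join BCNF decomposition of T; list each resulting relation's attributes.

Candidate key of the original relation: {A, B}.
{A, B, C, D, E, F}: {A, F} determines {A, D, E, F} here but is not a superkey — split on A, F → D, E, giving {A, D, E, F} and {A, B, C, F}.
{A, D, E, F}: {D} determines {D, E} here but is not a superkey — split on D → E, giving {D, E} and {A, D, F}.
{D, E} has no BCNF violation.
{A, D, F} has no BCNF violation.
{A, B, C, F}: {A, C} determines {A, C, F} here but is not a superkey — split on A, C → F, giving {A, C, F} and {A, B, C}.
{A, C, F} has no BCNF violation.
{A, B, C} has no BCNF violation.

{A, B, C}; {A, C, F}; {A, D, F}; {D, E}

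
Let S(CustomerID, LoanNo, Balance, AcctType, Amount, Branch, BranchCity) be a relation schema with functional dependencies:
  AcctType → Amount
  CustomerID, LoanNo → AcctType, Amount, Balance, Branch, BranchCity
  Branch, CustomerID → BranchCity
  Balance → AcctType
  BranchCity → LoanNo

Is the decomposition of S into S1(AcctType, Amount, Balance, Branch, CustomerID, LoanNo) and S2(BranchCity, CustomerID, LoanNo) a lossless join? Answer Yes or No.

Common attributes: {CustomerID, LoanNo}; their closure is {AcctType, Amount, Balance, Branch, BranchCity, CustomerID, LoanNo}.
This includes all of S1, so the common attributes are a superkey of S1 — the join is lossless.

Yes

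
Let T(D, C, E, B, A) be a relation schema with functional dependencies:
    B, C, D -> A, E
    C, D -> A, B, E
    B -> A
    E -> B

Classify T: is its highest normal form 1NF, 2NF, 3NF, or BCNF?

2NF

Candidate key: {C, D}. Prime attributes: {C, D}.
B -> A: {B}⁺ = {A, B}, which is not all of the attributes, so the left side is not a superkey — BCNF is violated.
Because {A} is non-prime and the left side of B -> A is not a superkey, the relation is not in 3NF.
No non-prime attribute depends on a proper subset of any candidate key, so 2NF holds.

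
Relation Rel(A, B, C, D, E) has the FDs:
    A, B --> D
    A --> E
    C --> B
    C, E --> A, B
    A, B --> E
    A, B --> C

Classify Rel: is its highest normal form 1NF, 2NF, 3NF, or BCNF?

Candidate keys: {A, B}, {A, C}, {C, E}. Prime attributes: {A, B, C, E}.
A --> E: {A}⁺ = {A, E}, which is not all of the attributes, so the left side is not a superkey — BCNF is violated.
Its right-hand attributes {E} are all prime, as are those of every other non-superkey FD — the relation is in 3NF.

3NF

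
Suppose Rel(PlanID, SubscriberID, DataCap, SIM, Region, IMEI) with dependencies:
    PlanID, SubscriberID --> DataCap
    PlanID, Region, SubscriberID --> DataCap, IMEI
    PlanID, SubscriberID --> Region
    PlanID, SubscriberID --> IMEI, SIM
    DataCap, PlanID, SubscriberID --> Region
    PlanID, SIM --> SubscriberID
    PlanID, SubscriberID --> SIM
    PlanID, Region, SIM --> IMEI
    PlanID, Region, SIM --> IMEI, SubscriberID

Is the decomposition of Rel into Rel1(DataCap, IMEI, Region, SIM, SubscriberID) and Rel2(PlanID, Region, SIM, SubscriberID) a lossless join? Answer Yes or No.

Common attributes: {Region, SIM, SubscriberID}; their closure is {Region, SIM, SubscriberID}.
The closure covers neither Rel1 nor Rel2 entirely; the join is not lossless.

No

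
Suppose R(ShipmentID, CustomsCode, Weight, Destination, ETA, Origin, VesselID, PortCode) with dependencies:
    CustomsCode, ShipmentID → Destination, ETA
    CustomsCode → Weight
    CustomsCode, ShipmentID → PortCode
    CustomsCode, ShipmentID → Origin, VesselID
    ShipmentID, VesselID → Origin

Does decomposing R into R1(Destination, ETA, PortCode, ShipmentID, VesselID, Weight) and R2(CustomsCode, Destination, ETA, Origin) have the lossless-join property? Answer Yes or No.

R1 ∩ R2 = {Destination, ETA}; its closure under F is {Destination, ETA}.
The closure covers neither R1 nor R2 entirely; the join is not lossless.

No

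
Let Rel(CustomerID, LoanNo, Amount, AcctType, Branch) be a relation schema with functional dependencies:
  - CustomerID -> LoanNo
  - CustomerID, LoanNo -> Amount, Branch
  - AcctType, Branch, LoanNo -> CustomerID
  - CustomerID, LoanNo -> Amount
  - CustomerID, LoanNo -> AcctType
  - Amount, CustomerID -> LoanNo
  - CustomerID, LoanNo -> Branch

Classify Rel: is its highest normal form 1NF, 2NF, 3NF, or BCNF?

BCNF

Candidate keys: {AcctType, Branch, LoanNo}, {CustomerID}. Prime attributes: {AcctType, Branch, CustomerID, LoanNo}.
The left-hand side of every FD is a superkey, so BCNF is satisfied.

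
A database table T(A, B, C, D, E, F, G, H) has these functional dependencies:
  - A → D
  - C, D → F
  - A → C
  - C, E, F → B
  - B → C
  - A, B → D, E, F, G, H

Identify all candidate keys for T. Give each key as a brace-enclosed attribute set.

{A, B}, {A, E}

Attributes never on any right-hand side: {A} — every candidate key must contain it.
{A, B}⁺ = {A, B, C, D, E, F, G, H} — all of the relation — so {A, B} is a candidate key.
{A, E}⁺ = {A, B, C, D, E, F, G, H} — all of the relation — so {A, E} is a candidate key.
Any other superkey properly contains one of these, so there are no further candidate keys.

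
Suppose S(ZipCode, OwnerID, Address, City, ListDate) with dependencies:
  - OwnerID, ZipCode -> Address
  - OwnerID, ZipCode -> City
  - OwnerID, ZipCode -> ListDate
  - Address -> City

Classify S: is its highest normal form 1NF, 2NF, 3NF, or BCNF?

Candidate key: {OwnerID, ZipCode}. Prime attributes: {OwnerID, ZipCode}.
Address -> City: {Address}⁺ = {Address, City}, which is not all of the attributes, so the left side is not a superkey — BCNF is violated.
Because {City} is non-prime and the left side of Address -> City is not a superkey, the relation is not in 3NF.
No non-prime attribute depends on a proper subset of any candidate key, so 2NF holds.

2NF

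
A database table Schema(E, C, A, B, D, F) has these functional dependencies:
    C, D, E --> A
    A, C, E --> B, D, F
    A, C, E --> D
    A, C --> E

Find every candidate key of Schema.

{C} never appears on the right of any FD, so every key must include it.
{A, C}⁺ = {A, B, C, D, E, F} — all of the relation — so {A, C} is a candidate key.
{C, D, E}⁺ = {A, B, C, D, E, F} — all of the relation — so {C, D, E} is a candidate key.
No proper subset of any of these is a key, and no other minimal superkey exists.

{A, C}, {C, D, E}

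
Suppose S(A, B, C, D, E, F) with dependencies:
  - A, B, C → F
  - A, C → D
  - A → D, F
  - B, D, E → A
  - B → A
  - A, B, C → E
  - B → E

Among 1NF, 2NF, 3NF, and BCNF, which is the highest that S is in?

Candidate key: {B, C}. Prime attributes: {B, C}.
A, C → D breaks BCNF: {A, C}⁺ = {A, C, D, F}, so {A, C} is not a superkey.
Because {D} is non-prime and the left side of A, C → D is not a superkey, the relation is not in 3NF.
The proper key subset {B} of {B, C} determines non-prime {A, D, E, F}, so the relation is not even in 2NF.

1NF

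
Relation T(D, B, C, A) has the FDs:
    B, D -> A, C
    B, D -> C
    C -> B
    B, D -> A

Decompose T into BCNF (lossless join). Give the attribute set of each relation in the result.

Candidate keys of the original relation: {B, D}, {C, D}.
Within {A, B, C, D}: {C}⁺ ∩ {A, B, C, D} = {B, C}, not the whole set, so C -> B violates BCNF; decompose into {B, C} and {A, C, D}.
{B, C} is in BCNF.
{A, C, D} is in BCNF.

{A, C, D}; {B, C}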